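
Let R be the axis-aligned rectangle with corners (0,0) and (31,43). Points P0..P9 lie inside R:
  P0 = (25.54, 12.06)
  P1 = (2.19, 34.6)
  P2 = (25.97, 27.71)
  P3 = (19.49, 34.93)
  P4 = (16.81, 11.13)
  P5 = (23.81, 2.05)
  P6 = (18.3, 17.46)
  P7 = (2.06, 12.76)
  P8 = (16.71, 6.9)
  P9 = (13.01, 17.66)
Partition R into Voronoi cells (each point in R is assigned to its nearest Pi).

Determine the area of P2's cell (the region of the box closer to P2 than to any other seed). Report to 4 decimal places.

Area of P2's cell: 147.8435

1. box [0,31]×[0,43]: [(0, 0) (31, 0) (31, 43) (0, 43)]
2. ⊥bis P2·P0 via (25.755,19.885): [(0, 20.5926) (31, 19.7409) (31, 43) (0, 43)]  |A|=707.8302
3. ⊥bis P2·P1 via (14.08,31.155): [(10.9326, 20.2923) (31, 19.7409) (31, 43) (17.512, 43)]  |A|=386.5159
4. ⊥bis P2·P3 via (22.73,31.32): [(11.1047, 20.8862) (10.9326, 20.2923) (31, 19.7409) (31, 38.7424)]  |A|=195.0272
5. ⊥bis P2·P4 via (21.39,19.42): [(14.0124, 23.4959) (20.2758, 20.0355) (31, 19.7409) (31, 38.7424)]  |A|=179.0267
6. ⊥bis P2·P5 via (24.89,14.88): [(14.0124, 23.4959) (20.2758, 20.0355) (31, 19.7409) (31, 38.7424)]  |A|=179.0267
7. ⊥bis P2·P6 via (22.135,22.585): [(17.152, 26.3137) (25.7428, 19.8853) (31, 19.7409) (31, 38.7424)]  |A|=147.8435
8. ⊥bis P2·P7 via (14.015,20.235): [(17.152, 26.3137) (25.7428, 19.8853) (31, 19.7409) (31, 38.7424)]  |A|=147.8435
9. ⊥bis P2·P8 via (21.34,17.305): [(17.152, 26.3137) (25.7428, 19.8853) (31, 19.7409) (31, 38.7424)]  |A|=147.8435
10. ⊥bis P2·P9 via (19.49,22.685): [(17.152, 26.3137) (25.7428, 19.8853) (31, 19.7409) (31, 38.7424)]  |A|=147.8435
11. canonical 4-gon: [(17.152, 26.3137) (25.7428, 19.8853) (31, 19.7409) (31, 38.7424)]
12. shoelace: 147.8435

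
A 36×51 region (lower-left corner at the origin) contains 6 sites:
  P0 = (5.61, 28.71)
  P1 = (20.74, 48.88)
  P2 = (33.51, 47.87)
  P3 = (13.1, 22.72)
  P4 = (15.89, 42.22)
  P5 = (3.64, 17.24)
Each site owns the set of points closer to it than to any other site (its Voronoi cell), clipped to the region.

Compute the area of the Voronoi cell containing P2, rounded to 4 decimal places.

Area of P2's cell: 196.2872

1. box [0,36]×[0,51]: [(0, 0) (36, 0) (36, 51) (0, 51)]
2. ⊥bis P2·P0 via (19.56,38.29): [(36, 14.3508) (36, 51) (10.8316, 51)]  |A|=461.2023
3. ⊥bis P2·P1 via (27.125,48.375): [(25.6285, 29.4534) (36, 14.3508) (36, 51) (27.3326, 51)]  |A|=283.4311
4. ⊥bis P2·P3 via (23.305,35.295): [(25.9225, 33.1708) (36, 24.9926) (36, 51) (27.3326, 51)]  |A|=208.3111
5. ⊥bis P2·P4 via (24.7,45.045): [(26.4339, 39.6376) (29.4169, 30.335) (36, 24.9926) (36, 51) (27.3326, 51)]  |A|=196.2872
6. ⊥bis P2·P5 via (18.575,32.555): [(26.4339, 39.6376) (29.4169, 30.335) (36, 24.9926) (36, 51) (27.3326, 51)]  |A|=196.2872
7. canonical 5-gon: [(26.4339, 39.6376) (29.4169, 30.335) (36, 24.9926) (36, 51) (27.3326, 51)]
8. shoelace: 196.2872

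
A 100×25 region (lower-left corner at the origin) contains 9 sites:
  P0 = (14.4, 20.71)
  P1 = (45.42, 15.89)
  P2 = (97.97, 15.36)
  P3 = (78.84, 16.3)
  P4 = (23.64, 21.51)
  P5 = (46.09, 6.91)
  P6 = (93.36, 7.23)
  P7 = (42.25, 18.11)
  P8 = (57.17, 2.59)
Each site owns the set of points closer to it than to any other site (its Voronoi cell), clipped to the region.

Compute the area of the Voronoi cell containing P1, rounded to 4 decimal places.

1. box [0,100]×[0,25]: [(0, 0) (100, 0) (100, 25) (0, 25)]
2. ⊥bis P1·P0 via (29.91,18.3): [(27.0665, 0) (100, 0) (100, 25) (30.9511, 25)]  |A|=1774.7806
3. ⊥bis P1·P2 via (71.695,15.625): [(27.0665, 0) (71.5374, 0) (71.7896, 25) (30.9511, 25)]  |A|=1066.3677
4. ⊥bis P1·P3 via (62.13,16.095): [(27.0665, 0) (62.3275, 0) (62.0208, 25) (30.9511, 25)]  |A|=829.1332
5. ⊥bis P1·P4 via (34.53,18.7): [(29.7047, 0) (62.3275, 0) (62.0208, 25) (36.1556, 25)]  |A|=731.098
6. ⊥bis P1·P5 via (45.755,11.4): [(32.389, 10.4028) (62.1726, 12.6249) (62.0208, 25) (36.1556, 25)]  |A|=373.2354
7. ⊥bis P1·P6 via (69.39,11.56): [(32.389, 10.4028) (62.1726, 12.6249) (62.0208, 25) (36.1556, 25)]  |A|=373.2354
8. ⊥bis P1·P7 via (43.835,17): [(39.5912, 10.9401) (62.1726, 12.6249) (62.0208, 25) (49.4375, 25)]  |A|=228.3106
9. ⊥bis P1·P8 via (51.295,9.24): [(39.5912, 10.9401) (54.4765, 12.0507) (62.097, 18.7831) (62.0208, 25) (49.4375, 25)]  |A|=204.5918
10. canonical 5-gon: [(39.5912, 10.9401) (54.4765, 12.0507) (62.097, 18.7831) (62.0208, 25) (49.4375, 25)]
11. shoelace: 204.5918

Area of P1's cell: 204.5918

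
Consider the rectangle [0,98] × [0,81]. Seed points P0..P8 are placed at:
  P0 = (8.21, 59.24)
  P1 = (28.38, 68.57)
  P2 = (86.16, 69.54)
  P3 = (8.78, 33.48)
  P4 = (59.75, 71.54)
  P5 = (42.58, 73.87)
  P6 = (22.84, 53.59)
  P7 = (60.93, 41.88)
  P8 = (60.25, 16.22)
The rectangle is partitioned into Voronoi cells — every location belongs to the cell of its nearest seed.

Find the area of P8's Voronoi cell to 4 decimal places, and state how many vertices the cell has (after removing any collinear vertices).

Area of P8's cell: 1934.2386 (5 vertices)

1. box [0,98]×[0,81]: [(0, 0) (98, 0) (98, 81) (0, 81)]
2. ⊥bis P8·P0 via (34.23,37.73): [(3.0397, 0) (98, 0) (98, 81) (70.0001, 81)]  |A|=4979.8897
3. ⊥bis P8·P1 via (44.315,42.395): [(31.7759, 34.7614) (3.0397, 0) (98, 0) (98, 75.0777)]  |A|=4136.4524
4. ⊥bis P8·P2 via (73.205,42.88): [(57.582, 50.4718) (31.7759, 34.7614) (3.0397, 0) (98, 0) (98, 30.8313)]  |A|=3242.275
5. ⊥bis P8·P3 via (34.515,24.85): [(57.582, 50.4718) (39.3939, 39.3991) (26.1818, 0) (98, 0) (98, 30.8313)]  |A|=2720.6155
6. ⊥bis P8·P4 via (60,43.88): [(70.9436, 43.9789) (46.5547, 43.7585) (39.3939, 39.3991) (26.1818, 0) (98, 0) (98, 30.8313)]  |A|=2639.9661
7. ⊥bis P8·P5 via (51.415,45.045): [(70.9436, 43.9789) (47.2377, 43.7647) (45.8825, 43.3493) (39.3939, 39.3991) (26.1818, 0) (98, 0) (98, 30.8313)]  |A|=2639.8285
8. ⊥bis P8·P6 via (41.545,34.905): [(70.9436, 43.9789) (50.4239, 43.7934) (36.0382, 29.3923) (26.1818, 0) (98, 0) (98, 30.8313)]  |A|=2583.843
9. ⊥bis P8·P7 via (60.59,29.05): [(36.3383, 29.6927) (36.0382, 29.3923) (26.1818, 0) (98, 0) (98, 28.0586)]  |A|=1934.2386
10. canonical 5-gon: [(36.3383, 29.6927) (36.0382, 29.3923) (26.1818, 0) (98, 0) (98, 28.0586)]
11. shoelace: 1934.2386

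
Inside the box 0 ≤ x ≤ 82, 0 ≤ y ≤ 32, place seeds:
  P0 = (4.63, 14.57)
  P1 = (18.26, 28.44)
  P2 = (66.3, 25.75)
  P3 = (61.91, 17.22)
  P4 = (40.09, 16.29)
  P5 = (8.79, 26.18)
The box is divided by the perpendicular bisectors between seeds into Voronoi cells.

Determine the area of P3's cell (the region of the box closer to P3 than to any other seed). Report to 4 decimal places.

Area of P3's cell: 624.7107

1. box [0,82]×[0,32]: [(0, 0) (82, 0) (82, 32) (0, 32)]
2. ⊥bis P3·P0 via (33.27,15.895): [(34.0054, 0) (82, 0) (82, 32) (32.5249, 32)]  |A|=1559.5154
3. ⊥bis P3·P1 via (40.085,22.83): [(34.2167, 0) (82, 0) (82, 32) (42.4421, 32)]  |A|=1397.4597
4. ⊥bis P3·P2 via (64.105,21.485): [(34.2167, 0) (82, 0) (82, 12.2753) (43.6738, 32) (42.4421, 32)]  |A|=1019.4726
5. ⊥bis P3·P4 via (51,16.755): [(51.7141, 0) (82, 0) (82, 12.2753) (50.5, 28.4869)]  |A|=624.7107
6. ⊥bis P3·P5 via (35.35,21.7): [(51.7141, 0) (82, 0) (82, 12.2753) (50.5, 28.4869)]  |A|=624.7107
7. canonical 4-gon: [(51.7141, 0) (82, 0) (82, 12.2753) (50.5, 28.4869)]
8. shoelace: 624.7107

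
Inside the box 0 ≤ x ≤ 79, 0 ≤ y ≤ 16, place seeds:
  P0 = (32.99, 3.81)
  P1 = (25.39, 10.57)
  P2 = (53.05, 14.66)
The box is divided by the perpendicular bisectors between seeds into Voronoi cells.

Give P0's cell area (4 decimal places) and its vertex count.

Area of P0's cell: 220.4402 (4 vertices)

1. box [0,79]×[0,16]: [(0, 0) (79, 0) (79, 16) (0, 16)]
2. ⊥bis P0·P1 via (29.19,7.19): [(22.7947, 0) (79, 0) (79, 16) (37.0263, 16)]  |A|=785.4324
3. ⊥bis P0·P2 via (43.02,9.235): [(22.7947, 0) (48.015, 0) (39.361, 16) (37.0263, 16)]  |A|=220.4402
4. canonical 4-gon: [(22.7947, 0) (48.015, 0) (39.361, 16) (37.0263, 16)]
5. shoelace: 220.4402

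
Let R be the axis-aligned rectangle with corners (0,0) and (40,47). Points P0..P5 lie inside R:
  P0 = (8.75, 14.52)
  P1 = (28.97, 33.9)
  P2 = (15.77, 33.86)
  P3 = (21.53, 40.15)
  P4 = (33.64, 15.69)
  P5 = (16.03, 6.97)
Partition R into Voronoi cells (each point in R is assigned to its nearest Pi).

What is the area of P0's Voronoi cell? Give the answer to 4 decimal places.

Area of P0's cell: 333.2087

1. box [0,40]×[0,47]: [(0, 0) (40, 0) (40, 47) (0, 47)]
2. ⊥bis P0·P1 via (18.86,24.21): [(0, 43.8875) (0, 0) (40, 0) (40, 2.1537)]  |A|=920.8235
3. ⊥bis P0·P2 via (12.26,24.19): [(22.4105, 20.5056) (0, 28.6401) (0, 0) (40, 0) (40, 2.1537)]  |A|=749.973
4. ⊥bis P0·P3 via (15.14,27.335): [(22.4105, 20.5056) (0, 28.6401) (0, 0) (40, 0) (40, 2.1537)]  |A|=749.973
5. ⊥bis P0·P4 via (21.195,15.105): [(20.9156, 21.0482) (0, 28.6401) (0, 0) (21.905, 0)]  |A|=530.0438
6. ⊥bis P0·P5 via (12.39,10.745): [(21.0093, 19.056) (20.9156, 21.0482) (0, 28.6401) (0, 0) (1.2465, 0)]  |A|=333.2087
7. canonical 5-gon: [(21.0093, 19.056) (20.9156, 21.0482) (0, 28.6401) (0, 0) (1.2465, 0)]
8. shoelace: 333.2087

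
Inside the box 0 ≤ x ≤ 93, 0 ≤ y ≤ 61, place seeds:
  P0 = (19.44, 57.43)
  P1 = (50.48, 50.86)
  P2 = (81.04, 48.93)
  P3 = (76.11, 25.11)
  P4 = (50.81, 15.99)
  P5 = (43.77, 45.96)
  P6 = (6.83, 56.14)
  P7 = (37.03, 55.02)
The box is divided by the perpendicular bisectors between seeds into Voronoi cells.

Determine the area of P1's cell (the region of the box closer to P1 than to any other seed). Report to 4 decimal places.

Area of P1's cell: 432.5965

1. box [0,93]×[0,61]: [(0, 0) (93, 0) (93, 61) (0, 61)]
2. ⊥bis P1·P0 via (34.96,54.145): [(23.4995, 0) (93, 0) (93, 61) (36.4109, 61)]  |A|=3845.7302
3. ⊥bis P1·P2 via (65.76,49.895): [(23.4995, 0) (62.6089, 0) (66.4613, 61) (36.4109, 61)]  |A|=2109.3724
4. ⊥bis P1·P3 via (63.295,37.985): [(23.4995, 0) (25.1322, 0) (65.1227, 39.8042) (66.4613, 61) (36.4109, 61)]  |A|=1363.5063
5. ⊥bis P1·P4 via (50.645,33.425): [(30.5341, 33.2347) (58.7911, 33.5021) (65.1227, 39.8042) (66.4613, 61) (36.4109, 61)]  |A|=867.5422
6. ⊥bis P1·P5 via (47.125,48.41): [(58.0169, 33.4948) (58.7911, 33.5021) (65.1227, 39.8042) (66.4613, 61) (37.9311, 61)]  |A|=465.8654
7. ⊥bis P1·P6 via (28.655,53.5): [(58.0169, 33.4948) (58.7911, 33.5021) (65.1227, 39.8042) (66.4613, 61) (37.9311, 61)]  |A|=465.8654
8. ⊥bis P1·P7 via (43.755,52.94): [(43.7734, 52.9996) (58.0169, 33.4948) (58.7911, 33.5021) (65.1227, 39.8042) (66.4613, 61) (46.2479, 61)]  |A|=432.5965
9. canonical 6-gon: [(43.7734, 52.9996) (58.0169, 33.4948) (58.7911, 33.5021) (65.1227, 39.8042) (66.4613, 61) (46.2479, 61)]
10. shoelace: 432.5965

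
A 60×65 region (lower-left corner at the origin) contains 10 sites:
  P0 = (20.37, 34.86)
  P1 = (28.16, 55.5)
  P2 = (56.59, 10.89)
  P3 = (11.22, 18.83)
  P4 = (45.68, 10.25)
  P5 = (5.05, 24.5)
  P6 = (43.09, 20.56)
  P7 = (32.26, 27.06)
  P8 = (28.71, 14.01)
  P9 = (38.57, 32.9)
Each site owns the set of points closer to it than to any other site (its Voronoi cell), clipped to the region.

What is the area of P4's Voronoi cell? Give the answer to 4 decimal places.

Area of P4's cell: 232.0668

1. box [0,60]×[0,65]: [(0, 0) (60, 0) (60, 65) (0, 65)]
2. ⊥bis P4·P0 via (33.025,22.555): [(11.0938, 0) (60, 0) (60, 50.2973)]  |A|=1229.924
3. ⊥bis P4·P1 via (36.92,32.875): [(46.7665, 36.6874) (11.0938, 0) (60, 0) (60, 41.8112)]  |A|=1173.7738
4. ⊥bis P4·P2 via (51.135,10.57): [(49.5399, 37.7612) (46.7665, 36.6874) (11.0938, 0) (51.7551, 0)]  |A|=799.4301
5. ⊥bis P4·P3 via (28.45,14.54): [(49.5399, 37.7612) (46.7665, 36.6874) (29.5578, 18.9891) (24.8298, 0) (51.7551, 0)]  |A|=669.013
6. ⊥bis P4·P5 via (25.365,17.375): [(49.5399, 37.7612) (46.7665, 36.6874) (29.5578, 18.9891) (24.8298, 0) (51.7551, 0)]  |A|=669.013
7. ⊥bis P4·P6 via (44.385,15.405): [(50.7575, 17.0058) (27.6165, 11.1926) (24.8298, 0) (51.7551, 0)]  |A|=350.3465
8. ⊥bis P4·P7 via (38.97,18.655): [(50.7575, 17.0058) (30.5435, 11.9278) (27.1189, 9.1939) (24.8298, 0) (51.7551, 0)]  |A|=347.6043
9. ⊥bis P4·P8 via (37.195,12.13): [(50.7575, 17.0058) (37.5396, 13.6854) (34.5074, 0) (51.7551, 0)]  |A|=232.0668
10. ⊥bis P4·P9 via (42.125,21.575): [(50.7575, 17.0058) (37.5396, 13.6854) (34.5074, 0) (51.7551, 0)]  |A|=232.0668
11. canonical 4-gon: [(50.7575, 17.0058) (37.5396, 13.6854) (34.5074, 0) (51.7551, 0)]
12. shoelace: 232.0668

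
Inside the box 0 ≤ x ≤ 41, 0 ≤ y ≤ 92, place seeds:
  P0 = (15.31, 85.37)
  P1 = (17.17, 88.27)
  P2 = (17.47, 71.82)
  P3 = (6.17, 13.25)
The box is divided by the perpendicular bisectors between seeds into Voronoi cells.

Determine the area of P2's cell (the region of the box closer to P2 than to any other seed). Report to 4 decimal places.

Area of P2's cell: 1559.2256

1. box [0,41]×[0,92]: [(0, 0) (41, 0) (41, 92) (0, 92)]
2. ⊥bis P2·P0 via (16.39,78.595): [(0, 75.9823) (0, 0) (41, 0) (41, 82.5181)]  |A|=3249.2571
3. ⊥bis P2·P1 via (17.32,80.045): [(26.541, 80.2132) (0, 75.9823) (0, 0) (41, 0) (41, 80.4769)]  |A|=3234.5001
4. ⊥bis P2·P3 via (11.82,42.535): [(26.541, 80.2132) (0, 75.9823) (0, 44.8155) (41, 36.9053) (41, 80.4769)]  |A|=1559.2256
5. canonical 5-gon: [(26.541, 80.2132) (0, 75.9823) (0, 44.8155) (41, 36.9053) (41, 80.4769)]
6. shoelace: 1559.2256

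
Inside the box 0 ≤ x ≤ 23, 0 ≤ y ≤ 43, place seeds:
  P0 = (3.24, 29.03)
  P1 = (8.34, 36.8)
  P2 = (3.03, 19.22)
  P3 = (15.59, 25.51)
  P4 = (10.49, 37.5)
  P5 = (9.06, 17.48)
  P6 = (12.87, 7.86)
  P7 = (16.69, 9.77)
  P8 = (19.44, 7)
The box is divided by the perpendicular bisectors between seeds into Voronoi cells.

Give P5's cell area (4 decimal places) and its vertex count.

1. box [0,23]×[0,43]: [(0, 0) (23, 0) (23, 43) (0, 43)]
2. ⊥bis P5·P0 via (6.15,23.255): [(0, 20.156) (0, 0) (23, 0) (23, 31.7456)]  |A|=596.8694
3. ⊥bis P5·P1 via (8.7,27.14): [(14.272, 27.3477) (0, 20.156) (0, 0) (23, 0) (23, 27.6729)]  |A|=579.0961
4. ⊥bis P5·P2 via (6.045,18.35): [(14.272, 27.3477) (7.6833, 24.0276) (0.75, 0) (23, 0) (23, 27.6729)]  |A|=492.6533
5. ⊥bis P5·P3 via (12.325,21.495): [(8.6263, 24.5028) (7.6833, 24.0276) (0.75, 0) (23, 0) (23, 12.8141)]  |A|=374.3683
6. ⊥bis P5·P4 via (9.775,27.49): [(8.6263, 24.5028) (7.6833, 24.0276) (0.75, 0) (23, 0) (23, 12.8141)]  |A|=374.3683
7. ⊥bis P5·P6 via (10.965,12.67): [(19.1775, 15.9226) (8.6263, 24.5028) (7.6833, 24.0276) (3.5597, 9.7371)]  |A|=105.3921
8. ⊥bis P5·P7 via (12.875,13.625): [(12.5405, 13.294) (16.9923, 17.6996) (8.6263, 24.5028) (7.6833, 24.0276) (3.5597, 9.7371)]  |A|=96.6231
9. ⊥bis P5·P8 via (14.25,12.24): [(12.5405, 13.294) (16.9923, 17.6996) (8.6263, 24.5028) (7.6833, 24.0276) (3.5597, 9.7371)]  |A|=96.6231
10. canonical 5-gon: [(12.5405, 13.294) (16.9923, 17.6996) (8.6263, 24.5028) (7.6833, 24.0276) (3.5597, 9.7371)]
11. shoelace: 96.6231

Area of P5's cell: 96.6231 (5 vertices)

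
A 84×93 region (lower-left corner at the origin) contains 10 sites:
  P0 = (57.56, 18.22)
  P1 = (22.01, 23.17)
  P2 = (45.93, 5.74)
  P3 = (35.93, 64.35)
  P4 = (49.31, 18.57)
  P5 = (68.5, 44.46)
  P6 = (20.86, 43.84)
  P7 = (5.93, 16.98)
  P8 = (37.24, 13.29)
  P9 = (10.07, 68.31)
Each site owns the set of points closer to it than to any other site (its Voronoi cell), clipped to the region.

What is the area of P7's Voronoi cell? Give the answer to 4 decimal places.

Area of P7's cell: 524.0314

1. box [0,84]×[0,93]: [(0, 0) (84, 0) (84, 93) (0, 93)]
2. ⊥bis P7·P0 via (31.745,17.6): [(0, 0) (32.1677, 0) (29.9341, 93) (0, 93)]  |A|=2887.7344
3. ⊥bis P7·P1 via (13.97,20.075): [(0, 56.3654) (0, 0) (21.6979, 0)]  |A|=611.5048
4. ⊥bis P7·P2 via (25.93,11.36): [(0, 56.3654) (0, 0) (21.6979, 0)]  |A|=611.5048
5. ⊥bis P7·P3 via (20.93,40.665): [(1.2447, 53.1319) (0, 53.9202) (0, 0) (21.6979, 0)]  |A|=609.983
6. ⊥bis P7·P4 via (27.62,17.775): [(1.2447, 53.1319) (0, 53.9202) (0, 0) (21.6979, 0)]  |A|=609.983
7. ⊥bis P7·P5 via (37.215,30.72): [(1.2447, 53.1319) (0, 53.9202) (0, 0) (21.6979, 0)]  |A|=609.983
8. ⊥bis P7·P6 via (13.395,30.41): [(9.065, 32.8168) (0, 37.8555) (0, 0) (21.6979, 0)]  |A|=527.6084
9. ⊥bis P7·P8 via (21.585,15.135): [(20.2458, 3.772) (9.065, 32.8168) (0, 37.8555) (0, 0) (19.8013, 0)]  |A|=524.0314
10. ⊥bis P7·P9 via (8,42.645): [(20.2458, 3.772) (9.065, 32.8168) (0, 37.8555) (0, 0) (19.8013, 0)]  |A|=524.0314
11. canonical 5-gon: [(20.2458, 3.772) (9.065, 32.8168) (0, 37.8555) (0, 0) (19.8013, 0)]
12. shoelace: 524.0314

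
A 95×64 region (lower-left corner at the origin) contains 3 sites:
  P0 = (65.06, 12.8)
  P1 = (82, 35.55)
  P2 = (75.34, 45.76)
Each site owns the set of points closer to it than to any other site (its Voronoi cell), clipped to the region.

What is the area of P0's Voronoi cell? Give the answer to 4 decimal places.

1. box [0,95]×[0,64]: [(0, 0) (95, 0) (95, 64) (0, 64)]
2. ⊥bis P0·P1 via (73.53,24.175): [(0, 0) (95, 0) (95, 8.1881) (20.046, 64) (0, 64)]  |A|=3988.3381
3. ⊥bis P0·P2 via (70.2,29.28): [(0, 51.1749) (0, 0) (95, 0) (95, 8.1881) (64.1328, 31.1723)]  |A|=3248.0517
4. canonical 5-gon: [(0, 51.1749) (0, 0) (95, 0) (95, 8.1881) (64.1328, 31.1723)]
5. shoelace: 3248.0517

Area of P0's cell: 3248.0517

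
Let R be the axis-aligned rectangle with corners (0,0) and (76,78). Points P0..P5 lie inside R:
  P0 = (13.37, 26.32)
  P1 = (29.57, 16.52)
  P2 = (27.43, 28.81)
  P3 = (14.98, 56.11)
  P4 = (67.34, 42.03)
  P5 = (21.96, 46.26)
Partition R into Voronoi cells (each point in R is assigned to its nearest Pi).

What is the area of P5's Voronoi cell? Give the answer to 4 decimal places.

Area of P5's cell: 678.3972

1. box [0,76]×[0,78]: [(0, 0) (76, 0) (76, 78) (0, 78)]
2. ⊥bis P5·P0 via (17.665,36.29): [(0, 43.8999) (76, 11.1597) (76, 78) (0, 78)]  |A|=3835.7324
3. ⊥bis P5·P1 via (25.765,31.39): [(0, 43.8999) (27.8192, 31.9156) (76, 44.2443) (76, 78) (0, 78)]  |A|=3038.7108
4. ⊥bis P5·P2 via (24.695,37.535): [(0, 43.8999) (18.9531, 35.7351) (76, 53.6174) (76, 78) (0, 78)]  |A|=2624.6921
5. ⊥bis P5·P3 via (18.47,51.185): [(5.0932, 41.7058) (18.9531, 35.7351) (76, 53.6174) (76, 78) (56.3107, 78)]  |A|=1515.9781
6. ⊥bis P5·P4 via (44.65,44.145): [(47.2042, 71.5469) (5.0932, 41.7058) (18.9531, 35.7351) (44.6159, 43.7796)]  |A|=678.3972
7. canonical 4-gon: [(47.2042, 71.5469) (5.0932, 41.7058) (18.9531, 35.7351) (44.6159, 43.7796)]
8. shoelace: 678.3972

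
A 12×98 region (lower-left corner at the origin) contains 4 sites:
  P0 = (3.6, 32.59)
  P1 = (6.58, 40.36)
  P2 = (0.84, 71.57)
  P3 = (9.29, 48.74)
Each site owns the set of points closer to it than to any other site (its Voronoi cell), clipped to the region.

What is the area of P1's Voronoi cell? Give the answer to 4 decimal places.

1. box [0,12]×[0,98]: [(0, 0) (12, 0) (12, 98) (0, 98)]
2. ⊥bis P1·P0 via (5.09,36.475): [(0, 38.4271) (12, 33.8248) (12, 98) (0, 98)]  |A|=742.4881
3. ⊥bis P1·P2 via (3.71,55.965): [(0, 55.2827) (0, 38.4271) (12, 33.8248) (12, 57.4897)]  |A|=243.1221
4. ⊥bis P1·P3 via (7.935,44.55): [(0, 47.1161) (0, 38.4271) (12, 33.8248) (12, 43.2354)]  |A|=108.5972
5. canonical 4-gon: [(0, 47.1161) (0, 38.4271) (12, 33.8248) (12, 43.2354)]
6. shoelace: 108.5972

Area of P1's cell: 108.5972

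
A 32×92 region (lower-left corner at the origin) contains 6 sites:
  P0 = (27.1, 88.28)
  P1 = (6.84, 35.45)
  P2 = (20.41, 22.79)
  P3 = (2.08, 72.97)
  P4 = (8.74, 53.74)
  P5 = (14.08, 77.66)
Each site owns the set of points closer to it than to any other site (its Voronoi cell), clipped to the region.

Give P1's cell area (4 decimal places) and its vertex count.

1. box [0,32]×[0,92]: [(0, 0) (32, 0) (32, 92) (0, 92)]
2. ⊥bis P1·P0 via (16.97,61.865): [(0, 68.3729) (0, 0) (32, 0) (32, 56.1011)]  |A|=1991.5837
3. ⊥bis P1·P2 via (13.625,29.12): [(0, 68.3729) (0, 14.5156) (32, 48.8158) (32, 56.1011)]  |A|=978.2808
4. ⊥bis P1·P3 via (4.46,54.21): [(28.8595, 57.3055) (0, 53.6442) (0, 14.5156) (32, 48.8158) (32, 56.1011)]  |A|=765.7493
5. ⊥bis P1·P4 via (7.79,44.595): [(0, 45.4042) (0, 14.5156) (26.2711, 42.6751)]  |A|=405.7394
6. ⊥bis P1·P5 via (10.46,56.555): [(0, 45.4042) (0, 14.5156) (26.2711, 42.6751)]  |A|=405.7394
7. canonical 3-gon: [(0, 45.4042) (0, 14.5156) (26.2711, 42.6751)]
8. shoelace: 405.7394

Area of P1's cell: 405.7394 (3 vertices)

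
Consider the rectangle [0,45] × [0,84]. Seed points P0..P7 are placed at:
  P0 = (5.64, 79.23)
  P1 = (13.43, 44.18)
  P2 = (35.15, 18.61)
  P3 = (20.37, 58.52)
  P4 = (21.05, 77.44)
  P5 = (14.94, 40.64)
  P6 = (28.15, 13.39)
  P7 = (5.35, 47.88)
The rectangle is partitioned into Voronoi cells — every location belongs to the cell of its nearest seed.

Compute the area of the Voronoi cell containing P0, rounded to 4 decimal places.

Area of P0's cell: 247.4369

1. box [0,45]×[0,84]: [(0, 0) (45, 0) (45, 84) (0, 84)]
2. ⊥bis P0·P1 via (9.535,61.705): [(0, 59.5858) (45, 69.5872) (45, 84) (0, 84)]  |A|=873.6065
3. ⊥bis P0·P2 via (20.395,48.92): [(0, 59.5858) (45, 69.5872) (45, 84) (0, 84)]  |A|=873.6065
4. ⊥bis P0·P3 via (13.005,68.875): [(0, 59.6252) (34.2704, 84) (0, 84)]  |A|=417.6668
5. ⊥bis P0·P4 via (13.345,78.335): [(0, 59.6252) (12.1778, 68.2867) (14.003, 84) (0, 84)]  |A|=258.4331
6. ⊥bis P0·P5 via (10.29,59.935): [(0, 59.6252) (12.1778, 68.2867) (14.003, 84) (0, 84)]  |A|=258.4331
7. ⊥bis P0·P6 via (16.895,46.31): [(0, 59.6252) (12.1778, 68.2867) (14.003, 84) (0, 84)]  |A|=258.4331
8. ⊥bis P0·P7 via (5.495,63.555): [(0, 63.6058) (5.5248, 63.5547) (12.1778, 68.2867) (14.003, 84) (0, 84)]  |A|=247.4369
9. canonical 5-gon: [(0, 63.6058) (5.5248, 63.5547) (12.1778, 68.2867) (14.003, 84) (0, 84)]
10. shoelace: 247.4369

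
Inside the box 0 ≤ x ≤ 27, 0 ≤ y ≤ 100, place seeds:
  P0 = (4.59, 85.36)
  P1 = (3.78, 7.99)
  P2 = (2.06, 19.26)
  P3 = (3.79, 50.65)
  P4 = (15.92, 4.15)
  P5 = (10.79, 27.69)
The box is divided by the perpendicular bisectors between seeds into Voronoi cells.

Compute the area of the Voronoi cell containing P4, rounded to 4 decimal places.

Area of P4's cell: 283.5426

1. box [0,27]×[0,100]: [(0, 0) (27, 0) (27, 100) (0, 100)]
2. ⊥bis P4·P0 via (10.255,44.755): [(0, 43.3243) (0, 0) (27, 0) (27, 47.0912)]  |A|=1220.6086
3. ⊥bis P4·P1 via (9.85,6.07): [(22.6327, 46.4819) (7.93, 0) (27, 0) (27, 47.0912)]  |A|=546.036
4. ⊥bis P4·P2 via (8.99,11.705): [(12.7124, 15.1195) (7.93, 0) (27, 0) (27, 28.2251)]  |A|=345.7982
5. ⊥bis P4·P3 via (9.855,27.4): [(12.7124, 15.1195) (7.93, 0) (27, 0) (27, 28.2251)]  |A|=345.7982
6. ⊥bis P4·P5 via (13.355,15.92): [(13.6569, 15.9858) (12.7124, 15.1195) (7.93, 0) (27, 0) (27, 18.8936)]  |A|=283.5426
7. canonical 5-gon: [(13.6569, 15.9858) (12.7124, 15.1195) (7.93, 0) (27, 0) (27, 18.8936)]
8. shoelace: 283.5426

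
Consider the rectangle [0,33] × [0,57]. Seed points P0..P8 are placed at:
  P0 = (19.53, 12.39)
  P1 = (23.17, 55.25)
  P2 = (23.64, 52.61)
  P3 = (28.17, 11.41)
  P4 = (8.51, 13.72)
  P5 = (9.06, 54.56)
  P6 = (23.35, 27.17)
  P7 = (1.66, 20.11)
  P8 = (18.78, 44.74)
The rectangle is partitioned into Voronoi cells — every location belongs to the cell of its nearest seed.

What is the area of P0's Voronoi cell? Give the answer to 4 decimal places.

Area of P0's cell: 201.5858

1. box [0,33]×[0,57]: [(0, 0) (33, 0) (33, 57) (0, 57)]
2. ⊥bis P0·P1 via (21.35,33.82): [(0, 35.6332) (0, 0) (33, 0) (33, 32.8306)]  |A|=1129.6527
3. ⊥bis P0·P2 via (21.585,32.5): [(0, 34.7057) (0, 0) (33, 0) (33, 31.3335)]  |A|=1089.6477
4. ⊥bis P0·P3 via (23.85,11.9): [(26.1338, 32.0352) (0, 34.7057) (0, 0) (22.5002, 0)]  |A|=813.8964
5. ⊥bis P0·P4 via (14.02,13.055): [(26.1338, 32.0352) (16.4304, 33.0267) (12.4444, 0) (22.5002, 0)]  |A|=323.2833
6. ⊥bis P0·P5 via (14.295,33.475): [(26.1338, 32.0352) (16.4304, 33.0267) (12.4444, 0) (22.5002, 0)]  |A|=323.2833
7. ⊥bis P0·P6 via (21.44,19.78): [(24.6497, 18.9504) (15.0315, 21.4363) (12.4444, 0) (22.5002, 0)]  |A|=201.5858
8. ⊥bis P0·P7 via (10.595,16.25): [(24.6497, 18.9504) (15.0315, 21.4363) (12.4444, 0) (22.5002, 0)]  |A|=201.5858
9. ⊥bis P0·P8 via (19.155,28.565): [(24.6497, 18.9504) (15.0315, 21.4363) (12.4444, 0) (22.5002, 0)]  |A|=201.5858
10. canonical 4-gon: [(24.6497, 18.9504) (15.0315, 21.4363) (12.4444, 0) (22.5002, 0)]
11. shoelace: 201.5858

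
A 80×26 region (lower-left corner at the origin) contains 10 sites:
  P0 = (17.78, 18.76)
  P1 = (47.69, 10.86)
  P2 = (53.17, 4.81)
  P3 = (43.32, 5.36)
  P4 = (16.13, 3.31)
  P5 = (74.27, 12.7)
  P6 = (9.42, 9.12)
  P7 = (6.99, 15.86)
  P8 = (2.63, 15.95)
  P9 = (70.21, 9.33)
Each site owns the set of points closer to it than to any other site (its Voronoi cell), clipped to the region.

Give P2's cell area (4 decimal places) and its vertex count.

1. box [0,80]×[0,26]: [(0, 0) (80, 0) (80, 26) (0, 26)]
2. ⊥bis P2·P0 via (35.475,11.785): [(30.8296, 0) (80, 0) (80, 26) (41.0783, 26)]  |A|=1145.1979
3. ⊥bis P2·P1 via (50.43,7.835): [(41.78, 0) (80, 0) (80, 26) (70.4844, 26)]  |A|=620.5619
4. ⊥bis P2·P3 via (48.245,5.085): [(48.2903, 5.8969) (47.9611, 0) (80, 0) (80, 26) (70.4844, 26)]  |A|=602.3374
5. ⊥bis P2·P4 via (34.65,4.06): [(48.2903, 5.8969) (47.9611, 0) (80, 0) (80, 26) (70.4844, 26)]  |A|=602.3374
6. ⊥bis P2·P5 via (63.72,8.755): [(60.6145, 17.06) (48.2903, 5.8969) (47.9611, 0) (66.9938, 0)]  |A|=196.8483
7. ⊥bis P2·P6 via (31.295,6.965): [(60.6145, 17.06) (48.2903, 5.8969) (47.9611, 0) (66.9938, 0)]  |A|=196.8483
8. ⊥bis P2·P7 via (30.08,10.335): [(60.6145, 17.06) (48.2903, 5.8969) (47.9611, 0) (66.9938, 0)]  |A|=196.8483
9. ⊥bis P2·P8 via (27.9,10.38): [(60.6145, 17.06) (48.2903, 5.8969) (47.9611, 0) (66.9938, 0)]  |A|=196.8483
10. ⊥bis P2·P9 via (61.69,7.07): [(59.3451, 15.9101) (48.2903, 5.8969) (47.9611, 0) (63.5654, 0)]  |A|=155.0794
11. canonical 4-gon: [(59.3451, 15.9101) (48.2903, 5.8969) (47.9611, 0) (63.5654, 0)]
12. shoelace: 155.0794

Area of P2's cell: 155.0794 (4 vertices)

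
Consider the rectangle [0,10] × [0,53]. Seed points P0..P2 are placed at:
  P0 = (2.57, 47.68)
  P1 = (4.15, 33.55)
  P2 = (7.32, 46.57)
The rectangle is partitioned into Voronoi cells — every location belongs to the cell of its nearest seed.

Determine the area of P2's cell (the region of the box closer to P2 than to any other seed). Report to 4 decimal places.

1. box [0,10]×[0,53]: [(0, 0) (10, 0) (10, 53) (0, 53)]
2. ⊥bis P2·P0 via (4.945,47.125): [(0, 25.964) (0, 0) (10, 0) (10, 53) (6.3179, 53)]  |A|=444.5946
3. ⊥bis P2·P1 via (5.735,40.06): [(3.4254, 40.6223) (10, 39.0216) (10, 53) (6.3179, 53)]  |A|=68.739
4. canonical 4-gon: [(3.4254, 40.6223) (10, 39.0216) (10, 53) (6.3179, 53)]
5. shoelace: 68.739

Area of P2's cell: 68.7390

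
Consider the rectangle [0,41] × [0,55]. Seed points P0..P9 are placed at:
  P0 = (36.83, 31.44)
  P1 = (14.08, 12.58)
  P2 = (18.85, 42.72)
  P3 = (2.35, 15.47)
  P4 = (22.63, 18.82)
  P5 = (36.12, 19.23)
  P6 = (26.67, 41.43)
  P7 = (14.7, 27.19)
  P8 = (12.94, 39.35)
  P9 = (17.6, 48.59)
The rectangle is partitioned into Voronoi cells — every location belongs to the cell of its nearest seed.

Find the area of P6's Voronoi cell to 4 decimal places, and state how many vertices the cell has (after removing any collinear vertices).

1. box [0,41]×[0,55]: [(0, 0) (41, 0) (41, 55) (0, 55)]
2. ⊥bis P6·P0 via (31.75,36.435): [(0, 4.1447) (41, 45.8424) (41, 55) (0, 55)]  |A|=1230.2641
3. ⊥bis P6·P1 via (20.375,27.005): [(0, 35.8966) (21.8464, 26.3629) (41, 45.8424) (41, 55) (0, 55)]  |A|=883.4322
4. ⊥bis P6·P2 via (22.76,42.075): [(20.2808, 27.0461) (21.8464, 26.3629) (41, 45.8424) (41, 55) (24.8921, 55)]  |A|=341.7995
5. ⊥bis P6·P3 via (14.51,28.45): [(20.2808, 27.0461) (21.8464, 26.3629) (41, 45.8424) (41, 55) (24.8921, 55)]  |A|=341.7995
6. ⊥bis P6·P4 via (24.65,30.125): [(20.8993, 30.7952) (25.4117, 29.9889) (41, 45.8424) (41, 55) (24.8921, 55)]  |A|=329.0349
7. ⊥bis P6·P5 via (31.395,30.33): [(20.8993, 30.7952) (25.4117, 29.9889) (41, 45.8424) (41, 55) (24.8921, 55)]  |A|=329.0349
8. ⊥bis P6·P7 via (20.685,34.31): [(21.3824, 33.7238) (25.599, 30.1793) (41, 45.8424) (41, 55) (24.8921, 55)]  |A|=321.4991
9. ⊥bis P6·P8 via (19.805,40.39): [(21.3824, 33.7238) (25.599, 30.1793) (41, 45.8424) (41, 55) (24.8921, 55)]  |A|=321.4991
10. ⊥bis P6·P9 via (22.135,45.01): [(23.5372, 46.7862) (21.3824, 33.7238) (25.599, 30.1793) (41, 45.8424) (41, 55) (30.0213, 55)]  |A|=300.4343
11. canonical 6-gon: [(23.5372, 46.7862) (21.3824, 33.7238) (25.599, 30.1793) (41, 45.8424) (41, 55) (30.0213, 55)]
12. shoelace: 300.4343

Area of P6's cell: 300.4343 (6 vertices)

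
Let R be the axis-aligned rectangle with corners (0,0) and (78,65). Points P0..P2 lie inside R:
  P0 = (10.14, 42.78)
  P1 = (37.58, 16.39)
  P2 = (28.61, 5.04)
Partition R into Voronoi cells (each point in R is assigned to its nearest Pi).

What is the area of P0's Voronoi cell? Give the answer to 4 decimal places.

Area of P0's cell: 1659.4561

1. box [0,78]×[0,65]: [(0, 0) (78, 0) (78, 65) (0, 65)]
2. ⊥bis P0·P1 via (23.86,29.585): [(0, 4.7757) (57.9198, 65) (0, 65)]  |A|=1744.0918
3. ⊥bis P0·P2 via (19.375,23.91): [(0, 14.4279) (17.5371, 23.0105) (57.9198, 65) (0, 65)]  |A|=1659.4561
4. canonical 4-gon: [(0, 14.4279) (17.5371, 23.0105) (57.9198, 65) (0, 65)]
5. shoelace: 1659.4561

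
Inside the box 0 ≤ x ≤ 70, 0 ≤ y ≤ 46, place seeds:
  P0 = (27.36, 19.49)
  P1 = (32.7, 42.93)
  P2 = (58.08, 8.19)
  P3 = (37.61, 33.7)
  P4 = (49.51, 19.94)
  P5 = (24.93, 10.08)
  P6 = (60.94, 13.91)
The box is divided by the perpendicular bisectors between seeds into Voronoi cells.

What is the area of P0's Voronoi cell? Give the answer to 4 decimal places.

1. box [0,70]×[0,46]: [(0, 0) (70, 0) (70, 46) (0, 46)]
2. ⊥bis P0·P1 via (30.03,31.21): [(0, 38.0513) (0, 0) (70, 0) (70, 22.1042)]  |A|=2105.4429
3. ⊥bis P0·P2 via (42.72,13.84): [(47.6341, 27.1995) (0, 38.0513) (0, 0) (37.6291, 0)]  |A|=1418.0172
4. ⊥bis P0·P3 via (32.485,26.595): [(44.2817, 18.0857) (24.2669, 32.5229) (0, 38.0513) (0, 0) (37.6291, 0)]  |A|=1302.6121
5. ⊥bis P0·P4 via (38.435,19.715): [(38.7724, 3.1081) (38.3816, 22.3416) (24.2669, 32.5229) (0, 38.0513) (0, 0) (37.6291, 0)]  |A|=1246.7036
6. ⊥bis P0·P5 via (26.145,14.785): [(38.6005, 11.5685) (38.3816, 22.3416) (24.2669, 32.5229) (0, 38.0513) (0, 21.5366)]  |A|=608.2818
7. ⊥bis P0·P6 via (44.15,16.7): [(38.6005, 11.5685) (38.3816, 22.3416) (24.2669, 32.5229) (0, 38.0513) (0, 21.5366)]  |A|=608.2818
8. canonical 5-gon: [(38.6005, 11.5685) (38.3816, 22.3416) (24.2669, 32.5229) (0, 38.0513) (0, 21.5366)]
9. shoelace: 608.2818

Area of P0's cell: 608.2818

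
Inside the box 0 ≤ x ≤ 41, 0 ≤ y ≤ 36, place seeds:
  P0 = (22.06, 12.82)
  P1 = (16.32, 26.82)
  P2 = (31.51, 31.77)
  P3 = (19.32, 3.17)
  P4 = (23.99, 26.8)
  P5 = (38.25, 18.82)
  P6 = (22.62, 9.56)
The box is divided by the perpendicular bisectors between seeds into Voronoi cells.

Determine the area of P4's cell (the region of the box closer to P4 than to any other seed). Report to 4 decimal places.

1. box [0,41]×[0,36]: [(0, 0) (41, 0) (41, 36) (0, 36)]
2. ⊥bis P4·P0 via (23.025,19.81): [(0, 22.9887) (41, 17.3285) (41, 36) (0, 36)]  |A|=649.4979
3. ⊥bis P4·P1 via (20.155,26.81): [(20.1378, 20.2086) (41, 17.3285) (41, 36) (20.179, 36)]  |A|=359.1614
4. ⊥bis P4·P2 via (27.75,29.285): [(20.1378, 20.2086) (35.1152, 18.1409) (23.312, 36) (20.179, 36)]  |A|=146.2765
5. ⊥bis P4·P3 via (21.655,14.985): [(20.1378, 20.2086) (35.1152, 18.1409) (23.312, 36) (20.179, 36)]  |A|=146.2765
6. ⊥bis P4·P5 via (31.12,22.81): [(20.1378, 20.2086) (28.981, 18.9877) (31.5369, 23.5551) (23.312, 36) (20.179, 36)]  |A|=131.186
7. ⊥bis P4·P6 via (23.305,18.18): [(20.1378, 20.2086) (28.981, 18.9877) (31.5369, 23.5551) (23.312, 36) (20.179, 36)]  |A|=131.186
8. canonical 5-gon: [(20.1378, 20.2086) (28.981, 18.9877) (31.5369, 23.5551) (23.312, 36) (20.179, 36)]
9. shoelace: 131.186

Area of P4's cell: 131.1860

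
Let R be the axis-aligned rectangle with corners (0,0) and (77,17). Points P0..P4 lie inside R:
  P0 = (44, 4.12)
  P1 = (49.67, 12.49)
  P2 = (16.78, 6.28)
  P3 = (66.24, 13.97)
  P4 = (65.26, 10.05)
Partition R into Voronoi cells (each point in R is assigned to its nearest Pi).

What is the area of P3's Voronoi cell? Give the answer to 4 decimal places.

1. box [0,77]×[0,17]: [(0, 0) (77, 0) (77, 17) (0, 17)]
2. ⊥bis P3·P0 via (55.12,9.045): [(59.126, 0) (77, 0) (77, 17) (51.5968, 17)]  |A|=367.8566
3. ⊥bis P3·P1 via (57.955,13.23): [(59.1367, 0) (77, 0) (77, 17) (57.6183, 17)]  |A|=316.5829
4. ⊥bis P3·P2 via (41.51,10.125): [(59.1367, 0) (77, 0) (77, 17) (57.6183, 17)]  |A|=316.5829
5. ⊥bis P3·P4 via (65.75,12.01): [(57.8884, 13.9754) (77, 9.1975) (77, 17) (57.6183, 17)]  |A|=103.8701
6. canonical 4-gon: [(57.8884, 13.9754) (77, 9.1975) (77, 17) (57.6183, 17)]
7. shoelace: 103.8701

Area of P3's cell: 103.8701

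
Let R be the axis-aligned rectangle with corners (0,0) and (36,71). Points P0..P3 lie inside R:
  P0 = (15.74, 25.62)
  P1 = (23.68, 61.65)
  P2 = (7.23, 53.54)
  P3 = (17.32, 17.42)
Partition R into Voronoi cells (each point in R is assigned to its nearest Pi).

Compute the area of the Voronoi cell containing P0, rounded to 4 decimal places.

1. box [0,36]×[0,71]: [(0, 0) (36, 0) (36, 71) (0, 71)]
2. ⊥bis P0·P1 via (19.71,43.635): [(0, 47.9785) (0, 0) (36, 0) (36, 40.0451)]  |A|=1584.4261
3. ⊥bis P0·P2 via (11.485,39.58): [(22.6577, 42.9854) (0, 36.0794) (0, 0) (36, 0) (36, 40.0451)]  |A|=1449.6226
4. ⊥bis P0·P3 via (16.53,21.52): [(22.6577, 42.9854) (0, 36.0794) (0, 18.335) (36, 25.2715) (36, 40.0451)]  |A|=664.7059
5. canonical 5-gon: [(22.6577, 42.9854) (0, 36.0794) (0, 18.335) (36, 25.2715) (36, 40.0451)]
6. shoelace: 664.7059

Area of P0's cell: 664.7059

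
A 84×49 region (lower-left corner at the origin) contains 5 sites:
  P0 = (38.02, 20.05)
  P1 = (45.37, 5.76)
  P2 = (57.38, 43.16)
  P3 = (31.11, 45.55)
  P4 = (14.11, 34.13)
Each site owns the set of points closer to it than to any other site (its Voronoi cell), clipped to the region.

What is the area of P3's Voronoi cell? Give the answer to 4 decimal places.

Area of P3's cell: 352.5722

1. box [0,84]×[0,49]: [(0, 0) (84, 0) (84, 49) (0, 49)]
2. ⊥bis P3·P0 via (34.565,32.8): [(0, 23.4336) (84, 46.1959) (84, 49) (0, 49)]  |A|=1191.5619
3. ⊥bis P3·P1 via (38.24,25.655): [(0, 23.4336) (84, 46.1959) (84, 49) (0, 49)]  |A|=1191.5619
4. ⊥bis P3·P2 via (44.245,44.355): [(0, 23.4336) (43.4119, 35.1973) (44.6676, 49) (0, 49)]  |A|=863.2094
5. ⊥bis P3·P4 via (22.61,39.84): [(28.452, 31.1435) (43.4119, 35.1973) (44.6676, 49) (16.4566, 49)]  |A|=352.5722
6. canonical 4-gon: [(28.452, 31.1435) (43.4119, 35.1973) (44.6676, 49) (16.4566, 49)]
7. shoelace: 352.5722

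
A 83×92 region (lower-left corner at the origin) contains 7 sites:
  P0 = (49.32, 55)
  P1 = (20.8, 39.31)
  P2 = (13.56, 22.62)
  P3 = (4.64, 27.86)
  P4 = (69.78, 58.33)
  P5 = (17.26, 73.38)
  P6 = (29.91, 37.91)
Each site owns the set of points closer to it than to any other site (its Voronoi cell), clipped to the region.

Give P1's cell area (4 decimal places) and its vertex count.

1. box [0,83]×[0,92]: [(0, 0) (83, 0) (83, 92) (0, 92)]
2. ⊥bis P1·P0 via (35.06,47.155): [(0, 0) (61.0019, 0) (10.389, 92) (0, 92)]  |A|=3283.9779
3. ⊥bis P1·P2 via (17.18,30.965): [(0, 38.4176) (52.3631, 15.7028) (10.389, 92) (0, 92)]  |A|=1799.1957
4. ⊥bis P1·P3 via (12.72,33.585): [(0, 51.5374) (13.421, 32.5956) (52.3631, 15.7028) (10.389, 92) (0, 92)]  |A|=1711.1548
5. ⊥bis P1·P4 via (45.29,48.82): [(0, 51.5374) (13.421, 32.5956) (52.3631, 15.7028) (10.389, 92) (0, 92)]  |A|=1711.1548
6. ⊥bis P1·P5 via (19.03,56.345): [(0, 54.3677) (0, 51.5374) (13.421, 32.5956) (52.3631, 15.7028) (29.4108, 57.4236)]  |A|=978.1501
7. ⊥bis P1·P6 via (25.355,38.61): [(28.2273, 57.3006) (0, 54.3677) (0, 51.5374) (13.421, 32.5956) (23.7426, 28.1182)]  |A|=506.6033
8. canonical 5-gon: [(28.2273, 57.3006) (0, 54.3677) (0, 51.5374) (13.421, 32.5956) (23.7426, 28.1182)]
9. shoelace: 506.6033

Area of P1's cell: 506.6033 (5 vertices)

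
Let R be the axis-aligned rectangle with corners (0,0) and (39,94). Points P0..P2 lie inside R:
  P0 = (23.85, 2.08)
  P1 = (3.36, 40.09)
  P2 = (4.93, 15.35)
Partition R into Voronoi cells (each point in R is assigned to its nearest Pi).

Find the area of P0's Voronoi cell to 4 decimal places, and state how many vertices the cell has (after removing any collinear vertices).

1. box [0,39]×[0,94]: [(0, 0) (39, 0) (39, 94) (0, 94)]
2. ⊥bis P0·P1 via (13.605,21.085): [(0, 13.751) (0, 0) (39, 0) (39, 34.7746)]  |A|=946.2496
3. ⊥bis P0·P2 via (14.39,8.715): [(28.8178, 29.2857) (8.2775, 0) (39, 0) (39, 34.7746)]  |A|=626.9067
4. canonical 4-gon: [(28.8178, 29.2857) (8.2775, 0) (39, 0) (39, 34.7746)]
5. shoelace: 626.9067

Area of P0's cell: 626.9067 (4 vertices)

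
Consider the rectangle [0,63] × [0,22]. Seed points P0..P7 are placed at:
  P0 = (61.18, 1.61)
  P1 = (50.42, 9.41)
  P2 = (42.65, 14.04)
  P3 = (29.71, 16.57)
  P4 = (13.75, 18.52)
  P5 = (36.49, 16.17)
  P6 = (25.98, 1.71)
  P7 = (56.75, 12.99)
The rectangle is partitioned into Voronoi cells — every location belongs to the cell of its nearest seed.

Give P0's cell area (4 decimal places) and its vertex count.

Area of P0's cell: 64.6262 (4 vertices)

1. box [0,63]×[0,22]: [(0, 0) (63, 0) (63, 22) (0, 22)]
2. ⊥bis P0·P1 via (55.8,5.51): [(51.8058, 0) (63, 0) (63, 15.4423)]  |A|=86.4324
3. ⊥bis P0·P2 via (51.915,7.825): [(51.8058, 0) (63, 0) (63, 15.4423)]  |A|=86.4324
4. ⊥bis P0·P3 via (45.445,9.09): [(51.8058, 0) (63, 0) (63, 15.4423)]  |A|=86.4324
5. ⊥bis P0·P4 via (37.465,10.065): [(51.8058, 0) (63, 0) (63, 15.4423)]  |A|=86.4324
6. ⊥bis P0·P5 via (48.835,8.89): [(51.8058, 0) (63, 0) (63, 15.4423)]  |A|=86.4324
7. ⊥bis P0·P6 via (43.58,1.66): [(51.8058, 0) (63, 0) (63, 15.4423)]  |A|=86.4324
8. ⊥bis P0·P7 via (58.965,7.3): [(56.3634, 6.2873) (51.8058, 0) (63, 0) (63, 8.8707)]  |A|=64.6262
9. canonical 4-gon: [(56.3634, 6.2873) (51.8058, 0) (63, 0) (63, 8.8707)]
10. shoelace: 64.6262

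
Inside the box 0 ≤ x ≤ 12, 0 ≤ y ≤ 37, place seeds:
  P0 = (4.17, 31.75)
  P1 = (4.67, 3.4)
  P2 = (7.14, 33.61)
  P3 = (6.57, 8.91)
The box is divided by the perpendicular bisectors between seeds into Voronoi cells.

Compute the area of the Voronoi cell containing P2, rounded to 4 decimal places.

1. box [0,12]×[0,37]: [(0, 0) (12, 0) (12, 37) (0, 37)]
2. ⊥bis P2·P0 via (5.655,32.68): [(12, 22.5485) (12, 37) (2.9495, 37)]  |A|=65.3965
3. ⊥bis P2·P1 via (5.905,18.505): [(12, 22.5485) (12, 37) (2.9495, 37)]  |A|=65.3965
4. ⊥bis P2·P3 via (6.855,21.26): [(12, 22.5485) (12, 37) (2.9495, 37)]  |A|=65.3965
5. canonical 3-gon: [(12, 22.5485) (12, 37) (2.9495, 37)]
6. shoelace: 65.3965

Area of P2's cell: 65.3965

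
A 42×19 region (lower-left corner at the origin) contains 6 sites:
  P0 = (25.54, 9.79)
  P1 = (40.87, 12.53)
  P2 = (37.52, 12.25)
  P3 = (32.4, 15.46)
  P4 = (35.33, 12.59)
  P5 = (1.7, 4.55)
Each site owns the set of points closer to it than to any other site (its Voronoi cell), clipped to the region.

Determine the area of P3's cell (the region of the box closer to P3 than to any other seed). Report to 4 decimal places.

1. box [0,42]×[0,19]: [(0, 0) (42, 0) (42, 19) (0, 19)]
2. ⊥bis P3·P0 via (28.97,12.625): [(39.4049, 0) (42, 0) (42, 19) (23.7009, 19)]  |A|=198.4947
3. ⊥bis P3·P1 via (36.635,13.995): [(34.0394, 6.4917) (38.3664, 19) (23.7009, 19)]  |A|=91.7205
4. ⊥bis P3·P2 via (34.96,13.855): [(31.9377, 9.0344) (38.1857, 19) (23.7009, 19)]  |A|=72.1747
5. ⊥bis P3·P4 via (33.865,14.025): [(30.5826, 10.674) (37.2033, 17.4331) (38.1857, 19) (23.7009, 19)]  |A|=62.1675
6. ⊥bis P3·P5 via (17.05,10.005): [(30.5826, 10.674) (37.2033, 17.4331) (38.1857, 19) (23.7009, 19)]  |A|=62.1675
7. canonical 4-gon: [(30.5826, 10.674) (37.2033, 17.4331) (38.1857, 19) (23.7009, 19)]
8. shoelace: 62.1675

Area of P3's cell: 62.1675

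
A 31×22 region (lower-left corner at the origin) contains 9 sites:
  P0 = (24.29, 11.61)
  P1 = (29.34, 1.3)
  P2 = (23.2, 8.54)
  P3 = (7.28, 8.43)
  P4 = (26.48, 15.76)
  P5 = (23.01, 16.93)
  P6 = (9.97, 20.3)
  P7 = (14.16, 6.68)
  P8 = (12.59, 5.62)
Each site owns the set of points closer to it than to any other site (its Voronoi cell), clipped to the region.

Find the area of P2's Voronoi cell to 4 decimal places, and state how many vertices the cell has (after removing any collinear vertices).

1. box [0,31]×[0,22]: [(0, 0) (31, 0) (31, 22) (0, 22)]
2. ⊥bis P2·P0 via (23.745,10.075): [(0, 18.5056) (0, 0) (31, 0) (31, 7.4991)]  |A|=403.0737
3. ⊥bis P2·P1 via (26.27,4.92): [(29.8096, 7.9218) (0, 18.5056) (0, 0) (20.4686, 0)]  |A|=356.8962
4. ⊥bis P2·P3 via (15.24,8.485): [(29.8096, 7.9218) (15.2081, 13.106) (15.2986, 0) (20.4686, 0)]  |A|=115.9266
5. ⊥bis P2·P4 via (24.84,12.15): [(29.8096, 7.9218) (15.2081, 13.106) (15.2986, 0) (20.4686, 0)]  |A|=115.9266
6. ⊥bis P2·P5 via (23.105,12.735): [(29.8096, 7.9218) (16.6639, 12.5891) (15.2119, 12.5563) (15.2986, 0) (20.4686, 0)]  |A|=115.5274
7. ⊥bis P2·P6 via (16.585,14.42): [(29.8096, 7.9218) (16.6639, 12.5891) (15.2119, 12.5563) (15.2986, 0) (20.4686, 0)]  |A|=115.5274
8. ⊥bis P2·P7 via (18.68,7.61): [(29.8096, 7.9218) (17.7337, 12.2093) (20.2458, 0) (20.4686, 0)]  |A|=69.2162
9. ⊥bis P2·P8 via (17.895,7.08): [(29.8096, 7.9218) (17.7337, 12.2093) (20.2458, 0) (20.4686, 0)]  |A|=69.2162
10. canonical 4-gon: [(29.8096, 7.9218) (17.7337, 12.2093) (20.2458, 0) (20.4686, 0)]
11. shoelace: 69.2162

Area of P2's cell: 69.2162 (4 vertices)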